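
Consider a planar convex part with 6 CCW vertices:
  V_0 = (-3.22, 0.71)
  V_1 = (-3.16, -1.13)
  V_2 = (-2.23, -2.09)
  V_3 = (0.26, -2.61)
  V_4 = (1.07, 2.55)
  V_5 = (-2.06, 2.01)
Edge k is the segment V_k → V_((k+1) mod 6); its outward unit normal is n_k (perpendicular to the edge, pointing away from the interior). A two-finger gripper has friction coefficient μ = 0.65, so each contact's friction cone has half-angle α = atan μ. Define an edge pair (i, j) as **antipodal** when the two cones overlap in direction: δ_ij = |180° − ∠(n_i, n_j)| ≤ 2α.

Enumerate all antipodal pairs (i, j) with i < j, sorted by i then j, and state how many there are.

count = 6; pairs: (0,3), (1,3), (1,4), (2,4), (2,5), (3,5)

α = atan 0.65 = 33.02°;  2α = 66.05°
n_0 = (-0.9995, -0.0326)
n_1 = (-0.7182, -0.6958)
n_2 = (-0.2044, -0.9789)
n_3 = (+0.9879, -0.1551)
n_4 = (-0.1700, +0.9854)
n_5 = (-0.7461, +0.6658)
  (0,1): δ = 137.78°  ·
  (0,2): δ = 103.66°  ·
  (0,3): δ = 10.79°  ✓
  (0,4): δ = 97.92°  ·
  (0,5): δ = 136.39°  ·
  (1,2): δ = 145.89°  ·
  (1,3): δ = 53.01°  ✓
  (1,4): δ = 55.70°  ✓
  (1,5): δ = 94.17°  ·
  (2,3): δ = 87.13°  ·
  (2,4): δ = 21.58°  ✓
  (2,5): δ = 60.05°  ✓
  (3,4): δ = 71.29°  ·
  (3,5): δ = 32.82°  ✓
  (4,5): δ = 141.53°  ·
antipodal pairs: 6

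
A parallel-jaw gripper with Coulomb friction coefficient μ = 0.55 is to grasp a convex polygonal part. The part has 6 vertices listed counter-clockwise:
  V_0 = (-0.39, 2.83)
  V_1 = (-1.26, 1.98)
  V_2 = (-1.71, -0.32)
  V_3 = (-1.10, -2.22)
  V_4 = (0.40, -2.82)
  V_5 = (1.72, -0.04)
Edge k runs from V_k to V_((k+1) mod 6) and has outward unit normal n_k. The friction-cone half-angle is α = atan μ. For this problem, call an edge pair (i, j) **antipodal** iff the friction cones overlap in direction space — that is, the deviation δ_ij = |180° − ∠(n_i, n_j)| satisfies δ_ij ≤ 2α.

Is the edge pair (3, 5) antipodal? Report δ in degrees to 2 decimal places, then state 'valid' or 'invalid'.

α = atan 0.55 = 28.81°;  2α = 57.62°
edge 3: e_3 = (+1.50, -0.60);  n_3 = (-0.3714, -0.9285)
edge 5: e_5 = (-2.11, +2.87);  n_5 = (+0.8057, +0.5923)
∠(n_3, n_5) = 148.12°
δ = |180° − 148.12°| = 31.88°
31.88° ≤ 2α = 57.62°  →  valid

δ = 31.88°, valid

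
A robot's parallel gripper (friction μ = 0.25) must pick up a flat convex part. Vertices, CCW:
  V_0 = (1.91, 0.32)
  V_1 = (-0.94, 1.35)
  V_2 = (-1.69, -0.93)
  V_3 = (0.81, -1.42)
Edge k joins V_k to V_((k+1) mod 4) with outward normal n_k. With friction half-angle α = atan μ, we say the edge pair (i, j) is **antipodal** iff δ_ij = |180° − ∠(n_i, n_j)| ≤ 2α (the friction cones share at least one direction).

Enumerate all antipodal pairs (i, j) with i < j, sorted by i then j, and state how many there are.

α = atan 0.25 = 14.04°;  2α = 28.07°
n_0 = (+0.3399, +0.9405)
n_1 = (-0.9499, +0.3125)
n_2 = (-0.1923, -0.9813)
n_3 = (+0.8453, -0.5344)
  (0,1): δ = 88.34°  ·
  (0,2): δ = 8.78°  ✓
  (0,3): δ = 77.57°  ·
  (1,2): δ = 82.88°  ·
  (1,3): δ = 14.09°  ✓
  (2,3): δ = 111.21°  ·
antipodal pairs: 2

count = 2; pairs: (0,2), (1,3)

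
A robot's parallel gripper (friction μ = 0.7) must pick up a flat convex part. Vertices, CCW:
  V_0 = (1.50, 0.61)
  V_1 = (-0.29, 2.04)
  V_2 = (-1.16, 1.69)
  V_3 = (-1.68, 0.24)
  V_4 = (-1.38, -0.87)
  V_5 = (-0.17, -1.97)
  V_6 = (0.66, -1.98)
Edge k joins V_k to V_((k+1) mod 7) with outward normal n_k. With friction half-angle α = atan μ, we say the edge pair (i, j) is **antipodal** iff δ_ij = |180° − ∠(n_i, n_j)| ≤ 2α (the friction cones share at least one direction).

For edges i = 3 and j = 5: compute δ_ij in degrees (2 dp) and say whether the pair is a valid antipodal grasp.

δ = 105.81°, invalid

α = atan 0.7 = 34.99°;  2α = 69.98°
edge 3: e_3 = (+0.30, -1.11);  n_3 = (-0.9654, -0.2609)
edge 5: e_5 = (+0.83, -0.01);  n_5 = (-0.0120, -0.9999)
∠(n_3, n_5) = 74.19°
δ = |180° − 74.19°| = 105.81°
105.81° > 2α = 69.98°  →  invalid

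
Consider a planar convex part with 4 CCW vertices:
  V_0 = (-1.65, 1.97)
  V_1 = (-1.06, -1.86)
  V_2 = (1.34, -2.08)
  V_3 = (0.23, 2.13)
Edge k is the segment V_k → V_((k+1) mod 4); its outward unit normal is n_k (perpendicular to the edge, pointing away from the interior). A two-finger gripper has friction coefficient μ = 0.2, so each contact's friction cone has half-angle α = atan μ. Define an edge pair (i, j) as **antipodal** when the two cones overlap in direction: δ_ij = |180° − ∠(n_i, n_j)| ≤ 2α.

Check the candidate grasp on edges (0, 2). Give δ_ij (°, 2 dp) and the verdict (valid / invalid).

δ = 6.01°, valid

α = atan 0.2 = 11.31°;  2α = 22.62°
edge 0: e_0 = (+0.59, -3.83);  n_0 = (-0.9883, -0.1523)
edge 2: e_2 = (-1.11, +4.21);  n_2 = (+0.9670, +0.2549)
∠(n_0, n_2) = 173.99°
δ = |180° − 173.99°| = 6.01°
6.01° ≤ 2α = 22.62°  →  valid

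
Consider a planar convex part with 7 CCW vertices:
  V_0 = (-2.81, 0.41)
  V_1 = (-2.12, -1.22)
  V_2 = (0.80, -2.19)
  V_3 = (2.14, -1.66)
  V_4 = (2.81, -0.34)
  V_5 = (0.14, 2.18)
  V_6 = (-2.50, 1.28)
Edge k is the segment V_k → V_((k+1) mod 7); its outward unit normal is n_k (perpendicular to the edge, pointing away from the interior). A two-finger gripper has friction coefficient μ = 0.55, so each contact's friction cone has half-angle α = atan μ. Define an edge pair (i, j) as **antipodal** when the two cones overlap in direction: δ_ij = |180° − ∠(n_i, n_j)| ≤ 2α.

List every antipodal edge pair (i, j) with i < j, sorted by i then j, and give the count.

count = 8; pairs: (0,3), (0,4), (1,4), (1,5), (2,5), (2,6), (3,5), (3,6)

α = atan 0.55 = 28.81°;  2α = 57.62°
n_0 = (-0.9209, -0.3898)
n_1 = (-0.3153, -0.9490)
n_2 = (+0.3678, -0.9299)
n_3 = (+0.8917, -0.4526)
n_4 = (+0.6864, +0.7272)
n_5 = (-0.3227, +0.9465)
n_6 = (-0.9420, +0.3357)
  (0,1): δ = 131.32°  ·
  (0,2): δ = 91.36°  ·
  (0,3): δ = 49.85°  ✓
  (0,4): δ = 23.71°  ✓
  (0,5): δ = 85.88°  ·
  (0,6): δ = 137.44°  ·
  (1,2): δ = 140.04°  ·
  (1,3): δ = 98.54°  ·
  (1,4): δ = 24.97°  ✓
  (1,5): δ = 37.20°  ✓
  (1,6): δ = 88.76°  ·
  (2,3): δ = 138.49°  ·
  (2,4): δ = 64.92°  ·
  (2,5): δ = 2.76°  ✓
  (2,6): δ = 48.81°  ✓
  (3,4): δ = 106.43°  ·
  (3,5): δ = 44.26°  ✓
  (3,6): δ = 7.30°  ✓
  (4,5): δ = 117.83°  ·
  (4,6): δ = 66.27°  ·
  (5,6): δ = 128.44°  ·
antipodal pairs: 8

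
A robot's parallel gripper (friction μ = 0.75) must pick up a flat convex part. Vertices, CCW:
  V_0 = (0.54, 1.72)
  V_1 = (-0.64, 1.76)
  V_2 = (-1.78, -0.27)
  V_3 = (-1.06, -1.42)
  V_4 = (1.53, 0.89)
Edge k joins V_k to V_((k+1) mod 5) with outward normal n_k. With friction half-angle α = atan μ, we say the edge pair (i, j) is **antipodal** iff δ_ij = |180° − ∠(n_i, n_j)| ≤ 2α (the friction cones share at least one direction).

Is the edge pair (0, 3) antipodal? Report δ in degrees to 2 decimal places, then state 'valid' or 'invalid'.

δ = 43.67°, valid

α = atan 0.75 = 36.87°;  2α = 73.74°
edge 0: e_0 = (-1.18, +0.04);  n_0 = (+0.0339, +0.9994)
edge 3: e_3 = (+2.59, +2.31);  n_3 = (+0.6656, -0.7463)
∠(n_0, n_3) = 136.33°
δ = |180° − 136.33°| = 43.67°
43.67° ≤ 2α = 73.74°  →  valid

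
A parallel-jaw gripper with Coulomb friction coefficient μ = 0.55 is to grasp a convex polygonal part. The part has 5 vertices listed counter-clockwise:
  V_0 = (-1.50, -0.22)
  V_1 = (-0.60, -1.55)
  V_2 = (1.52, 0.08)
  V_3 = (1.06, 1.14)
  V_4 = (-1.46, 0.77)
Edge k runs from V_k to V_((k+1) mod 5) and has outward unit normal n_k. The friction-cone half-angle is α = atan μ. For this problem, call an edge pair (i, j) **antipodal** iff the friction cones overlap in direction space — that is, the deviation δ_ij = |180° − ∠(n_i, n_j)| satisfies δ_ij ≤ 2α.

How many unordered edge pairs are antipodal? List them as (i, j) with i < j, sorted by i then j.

count = 4; pairs: (0,2), (1,3), (1,4), (2,4)

α = atan 0.55 = 28.81°;  2α = 57.62°
n_0 = (-0.8282, -0.5604)
n_1 = (+0.6095, -0.7928)
n_2 = (+0.9173, +0.3981)
n_3 = (-0.1453, +0.9894)
n_4 = (-0.9992, +0.0404)
  (0,1): δ = 86.53°  ·
  (0,2): δ = 10.63°  ✓
  (0,3): δ = 64.27°  ·
  (0,4): δ = 143.60°  ·
  (1,2): δ = 104.10°  ·
  (1,3): δ = 29.20°  ✓
  (1,4): δ = 50.13°  ✓
  (2,3): δ = 105.11°  ·
  (2,4): δ = 25.77°  ✓
  (3,4): δ = 100.67°  ·
antipodal pairs: 4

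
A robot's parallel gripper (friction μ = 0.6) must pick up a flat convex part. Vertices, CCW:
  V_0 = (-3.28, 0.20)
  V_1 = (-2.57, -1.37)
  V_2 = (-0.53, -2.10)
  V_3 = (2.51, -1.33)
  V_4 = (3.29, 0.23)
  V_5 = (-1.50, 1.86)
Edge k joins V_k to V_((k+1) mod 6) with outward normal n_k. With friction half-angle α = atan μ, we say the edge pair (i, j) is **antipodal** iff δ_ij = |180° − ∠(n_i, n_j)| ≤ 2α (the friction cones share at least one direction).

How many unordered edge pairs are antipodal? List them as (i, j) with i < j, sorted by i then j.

α = atan 0.6 = 30.96°;  2α = 61.93°
n_0 = (-0.9112, -0.4121)
n_1 = (-0.3369, -0.9415)
n_2 = (+0.2455, -0.9694)
n_3 = (+0.8944, -0.4472)
n_4 = (+0.3222, +0.9467)
n_5 = (-0.6820, +0.7313)
  (0,1): δ = 134.02°  ·
  (0,2): δ = 100.12°  ·
  (0,3): δ = 50.90°  ✓
  (0,4): δ = 46.87°  ✓
  (0,5): δ = 108.67°  ·
  (1,2): δ = 146.10°  ·
  (1,3): δ = 96.88°  ·
  (1,4): δ = 0.90°  ✓
  (1,5): δ = 62.69°  ·
  (2,3): δ = 130.78°  ·
  (2,4): δ = 33.01°  ✓
  (2,5): δ = 28.79°  ✓
  (3,4): δ = 82.23°  ·
  (3,5): δ = 20.43°  ✓
  (4,5): δ = 118.20°  ·
antipodal pairs: 6

count = 6; pairs: (0,3), (0,4), (1,4), (2,4), (2,5), (3,5)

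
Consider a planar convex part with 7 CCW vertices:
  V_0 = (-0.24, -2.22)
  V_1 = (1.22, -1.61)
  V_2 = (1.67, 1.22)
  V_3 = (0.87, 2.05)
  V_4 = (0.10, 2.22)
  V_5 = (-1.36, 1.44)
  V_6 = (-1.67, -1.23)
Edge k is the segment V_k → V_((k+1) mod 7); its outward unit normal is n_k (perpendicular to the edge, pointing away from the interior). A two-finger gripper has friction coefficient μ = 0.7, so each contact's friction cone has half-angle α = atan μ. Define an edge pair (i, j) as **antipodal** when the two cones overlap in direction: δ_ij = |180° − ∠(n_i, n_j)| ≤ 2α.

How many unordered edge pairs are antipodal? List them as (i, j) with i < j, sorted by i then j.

count = 11; pairs: (0,2), (0,3), (0,4), (0,5), (1,4), (1,5), (1,6), (2,5), (2,6), (3,6), (4,6)

α = atan 0.7 = 34.99°;  2α = 69.98°
n_0 = (+0.3855, -0.9227)
n_1 = (+0.9876, -0.1570)
n_2 = (+0.7200, +0.6940)
n_3 = (+0.2156, +0.9765)
n_4 = (-0.4712, +0.8820)
n_5 = (-0.9933, +0.1153)
n_6 = (-0.5692, -0.8222)
  (0,1): δ = 121.71°  ·
  (0,2): δ = 68.73°  ✓
  (0,3): δ = 35.13°  ✓
  (0,4): δ = 5.44°  ✓
  (0,5): δ = 60.70°  ✓
  (0,6): δ = 122.63°  ·
  (1,2): δ = 127.02°  ·
  (1,3): δ = 93.42°  ·
  (1,4): δ = 52.85°  ✓
  (1,5): δ = 2.41°  ✓
  (1,6): δ = 64.34°  ✓
  (2,3): δ = 146.40°  ·
  (2,4): δ = 105.83°  ·
  (2,5): δ = 50.57°  ✓
  (2,6): δ = 11.36°  ✓
  (3,4): δ = 139.44°  ·
  (3,5): δ = 84.17°  ·
  (3,6): δ = 22.25°  ✓
  (4,5): δ = 124.74°  ·
  (4,6): δ = 62.81°  ✓
  (5,6): δ = 118.07°  ·
antipodal pairs: 11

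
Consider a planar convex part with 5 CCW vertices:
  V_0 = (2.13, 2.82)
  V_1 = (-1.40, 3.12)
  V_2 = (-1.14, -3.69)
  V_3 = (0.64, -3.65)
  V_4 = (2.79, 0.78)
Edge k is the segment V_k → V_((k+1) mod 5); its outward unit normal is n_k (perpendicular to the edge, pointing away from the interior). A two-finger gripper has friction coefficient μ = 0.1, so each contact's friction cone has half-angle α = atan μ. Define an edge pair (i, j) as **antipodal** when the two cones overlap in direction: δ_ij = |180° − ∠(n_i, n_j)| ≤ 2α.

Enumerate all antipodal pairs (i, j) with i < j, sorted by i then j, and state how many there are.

α = atan 0.1 = 5.71°;  2α = 11.42°
n_0 = (+0.0847, +0.9964)
n_1 = (-0.9993, -0.0382)
n_2 = (+0.0225, -0.9997)
n_3 = (+0.8996, -0.4366)
n_4 = (+0.9514, +0.3078)
  (0,1): δ = 82.96°  ·
  (0,2): δ = 6.14°  ✓
  (0,3): δ = 68.97°  ·
  (0,4): δ = 112.79°  ·
  (1,2): δ = 90.90°  ·
  (1,3): δ = 28.08°  ·
  (1,4): δ = 15.74°  ·
  (2,3): δ = 117.18°  ·
  (2,4): δ = 73.36°  ·
  (3,4): δ = 136.18°  ·
antipodal pairs: 1

count = 1; pairs: (0,2)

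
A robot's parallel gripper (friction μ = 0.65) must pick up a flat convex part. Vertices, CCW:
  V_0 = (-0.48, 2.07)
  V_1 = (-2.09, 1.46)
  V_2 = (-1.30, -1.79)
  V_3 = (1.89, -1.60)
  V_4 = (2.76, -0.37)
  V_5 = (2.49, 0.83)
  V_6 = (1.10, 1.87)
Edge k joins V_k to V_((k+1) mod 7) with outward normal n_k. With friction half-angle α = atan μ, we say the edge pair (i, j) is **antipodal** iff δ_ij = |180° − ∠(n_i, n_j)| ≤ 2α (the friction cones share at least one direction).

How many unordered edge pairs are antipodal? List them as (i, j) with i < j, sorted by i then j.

count = 8; pairs: (0,2), (0,3), (1,3), (1,4), (1,5), (2,5), (2,6), (3,6)

α = atan 0.65 = 33.02°;  2α = 66.05°
n_0 = (-0.3543, +0.9351)
n_1 = (-0.9717, -0.2362)
n_2 = (+0.0595, -0.9982)
n_3 = (+0.8164, -0.5775)
n_4 = (+0.9756, +0.2195)
n_5 = (+0.5991, +0.8007)
n_6 = (+0.1256, +0.9921)
  (0,1): δ = 97.09°  ·
  (0,2): δ = 17.34°  ✓
  (0,3): δ = 33.98°  ✓
  (0,4): δ = 81.93°  ·
  (0,5): δ = 122.45°  ·
  (0,6): δ = 152.03°  ·
  (1,2): δ = 100.25°  ·
  (1,3): δ = 48.93°  ✓
  (1,4): δ = 0.98°  ✓
  (1,5): δ = 39.53°  ✓
  (1,6): δ = 69.12°  ·
  (2,3): δ = 128.68°  ·
  (2,4): δ = 80.73°  ·
  (2,5): δ = 40.21°  ✓
  (2,6): δ = 10.62°  ✓
  (3,4): δ = 132.05°  ·
  (3,5): δ = 91.53°  ·
  (3,6): δ = 61.94°  ✓
  (4,5): δ = 139.48°  ·
  (4,6): δ = 109.89°  ·
  (5,6): δ = 150.41°  ·
antipodal pairs: 8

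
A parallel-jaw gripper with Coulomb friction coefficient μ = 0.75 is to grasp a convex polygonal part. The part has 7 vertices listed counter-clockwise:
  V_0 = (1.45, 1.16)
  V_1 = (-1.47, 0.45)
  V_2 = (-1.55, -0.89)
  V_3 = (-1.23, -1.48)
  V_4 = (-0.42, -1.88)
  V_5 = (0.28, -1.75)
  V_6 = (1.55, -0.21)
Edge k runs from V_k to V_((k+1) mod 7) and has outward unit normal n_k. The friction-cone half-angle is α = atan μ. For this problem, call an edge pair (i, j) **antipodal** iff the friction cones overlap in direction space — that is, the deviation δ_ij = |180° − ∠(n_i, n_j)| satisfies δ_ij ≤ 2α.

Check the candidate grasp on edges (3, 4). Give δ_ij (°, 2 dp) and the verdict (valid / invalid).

δ = 143.20°, invalid

α = atan 0.75 = 36.87°;  2α = 73.74°
edge 3: e_3 = (+0.81, -0.40);  n_3 = (-0.4428, -0.8966)
edge 4: e_4 = (+0.70, +0.13);  n_4 = (+0.1826, -0.9832)
∠(n_3, n_4) = 36.80°
δ = |180° − 36.80°| = 143.20°
143.20° > 2α = 73.74°  →  invalid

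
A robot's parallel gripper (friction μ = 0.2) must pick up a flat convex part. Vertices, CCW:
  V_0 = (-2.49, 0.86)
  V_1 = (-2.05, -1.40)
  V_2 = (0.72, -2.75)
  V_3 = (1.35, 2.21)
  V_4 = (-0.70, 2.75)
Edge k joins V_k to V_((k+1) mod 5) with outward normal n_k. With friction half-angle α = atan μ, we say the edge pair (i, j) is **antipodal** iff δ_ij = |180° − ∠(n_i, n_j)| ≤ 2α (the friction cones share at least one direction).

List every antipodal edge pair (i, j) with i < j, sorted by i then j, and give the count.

count = 2; pairs: (0,2), (1,3)

α = atan 0.2 = 11.31°;  2α = 22.62°
n_0 = (-0.9816, -0.1911)
n_1 = (-0.4381, -0.8989)
n_2 = (+0.9920, -0.1260)
n_3 = (+0.2547, +0.9670)
n_4 = (-0.7261, +0.6876)
  (0,1): δ = 127.00°  ·
  (0,2): δ = 18.26°  ✓
  (0,3): δ = 64.23°  ·
  (0,4): δ = 125.54°  ·
  (1,2): δ = 71.26°  ·
  (1,3): δ = 11.23°  ✓
  (1,4): δ = 72.54°  ·
  (2,3): δ = 97.52°  ·
  (2,4): δ = 36.20°  ·
  (3,4): δ = 118.69°  ·
antipodal pairs: 2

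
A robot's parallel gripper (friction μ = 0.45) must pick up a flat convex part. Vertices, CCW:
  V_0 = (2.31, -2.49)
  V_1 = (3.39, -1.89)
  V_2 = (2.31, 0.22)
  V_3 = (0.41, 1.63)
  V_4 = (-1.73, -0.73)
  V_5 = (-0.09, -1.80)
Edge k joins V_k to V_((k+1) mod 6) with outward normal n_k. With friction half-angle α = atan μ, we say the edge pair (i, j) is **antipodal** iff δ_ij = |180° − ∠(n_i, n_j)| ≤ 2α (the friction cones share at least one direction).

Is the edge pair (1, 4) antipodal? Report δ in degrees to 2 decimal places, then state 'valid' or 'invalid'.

δ = 29.77°, valid

α = atan 0.45 = 24.23°;  2α = 48.46°
edge 1: e_1 = (-1.08, +2.11);  n_1 = (+0.8902, +0.4556)
edge 4: e_4 = (+1.64, -1.07);  n_4 = (-0.5464, -0.8375)
∠(n_1, n_4) = 150.23°
δ = |180° − 150.23°| = 29.77°
29.77° ≤ 2α = 48.46°  →  valid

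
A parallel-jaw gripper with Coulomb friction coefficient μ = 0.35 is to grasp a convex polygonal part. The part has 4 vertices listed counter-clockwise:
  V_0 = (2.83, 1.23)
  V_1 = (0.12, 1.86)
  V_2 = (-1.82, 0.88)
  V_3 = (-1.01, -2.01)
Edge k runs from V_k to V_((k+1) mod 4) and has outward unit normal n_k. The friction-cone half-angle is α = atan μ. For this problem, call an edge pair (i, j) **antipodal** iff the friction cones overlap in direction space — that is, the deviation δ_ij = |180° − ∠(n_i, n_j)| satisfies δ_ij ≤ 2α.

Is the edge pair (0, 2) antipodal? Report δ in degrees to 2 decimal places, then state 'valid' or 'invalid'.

α = atan 0.35 = 19.29°;  2α = 38.58°
edge 0: e_0 = (-2.71, +0.63);  n_0 = (+0.2264, +0.9740)
edge 2: e_2 = (+0.81, -2.89);  n_2 = (-0.9629, -0.2699)
∠(n_0, n_2) = 118.74°
δ = |180° − 118.74°| = 61.26°
61.26° > 2α = 38.58°  →  invalid

δ = 61.26°, invalid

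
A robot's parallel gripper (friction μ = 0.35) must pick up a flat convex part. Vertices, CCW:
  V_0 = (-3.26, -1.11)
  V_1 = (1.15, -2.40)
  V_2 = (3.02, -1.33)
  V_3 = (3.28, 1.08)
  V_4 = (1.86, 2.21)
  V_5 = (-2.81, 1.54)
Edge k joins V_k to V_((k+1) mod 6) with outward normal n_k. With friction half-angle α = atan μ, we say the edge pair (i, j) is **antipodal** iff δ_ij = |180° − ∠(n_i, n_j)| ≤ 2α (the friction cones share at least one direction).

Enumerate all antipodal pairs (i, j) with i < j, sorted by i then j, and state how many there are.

count = 4; pairs: (0,3), (0,4), (1,4), (2,5)

α = atan 0.35 = 19.29°;  2α = 38.58°
n_0 = (-0.2808, -0.9598)
n_1 = (+0.4966, -0.8680)
n_2 = (+0.9942, -0.1073)
n_3 = (+0.6227, +0.7825)
n_4 = (-0.1420, +0.9899)
n_5 = (-0.9859, +0.1674)
  (0,1): δ = 133.92°  ·
  (0,2): δ = 79.85°  ·
  (0,3): δ = 22.21°  ✓
  (0,4): δ = 24.47°  ✓
  (0,5): δ = 96.67°  ·
  (1,2): δ = 125.94°  ·
  (1,3): δ = 68.29°  ·
  (1,4): δ = 21.61°  ✓
  (1,5): δ = 50.58°  ·
  (2,3): δ = 122.35°  ·
  (2,4): δ = 75.68°  ·
  (2,5): δ = 3.48°  ✓
  (3,4): δ = 133.32°  ·
  (3,5): δ = 61.13°  ·
  (4,5): δ = 107.80°  ·
antipodal pairs: 4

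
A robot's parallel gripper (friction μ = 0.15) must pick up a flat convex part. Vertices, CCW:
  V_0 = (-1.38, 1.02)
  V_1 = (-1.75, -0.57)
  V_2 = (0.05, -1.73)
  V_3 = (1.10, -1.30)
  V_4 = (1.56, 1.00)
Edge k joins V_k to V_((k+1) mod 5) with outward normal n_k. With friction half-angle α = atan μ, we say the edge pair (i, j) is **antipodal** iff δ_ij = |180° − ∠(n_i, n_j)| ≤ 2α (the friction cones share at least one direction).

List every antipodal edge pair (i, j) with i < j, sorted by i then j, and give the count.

α = atan 0.15 = 8.53°;  2α = 17.06°
n_0 = (-0.9740, +0.2266)
n_1 = (-0.5417, -0.8406)
n_2 = (+0.3790, -0.9254)
n_3 = (+0.9806, -0.1961)
n_4 = (+0.0068, +1.0000)
  (0,1): δ = 109.70°  ·
  (0,2): δ = 54.63°  ·
  (0,3): δ = 1.79°  ✓
  (0,4): δ = 102.71°  ·
  (1,2): δ = 124.93°  ·
  (1,3): δ = 68.51°  ·
  (1,4): δ = 32.41°  ·
  (2,3): δ = 123.58°  ·
  (2,4): δ = 22.66°  ·
  (3,4): δ = 79.08°  ·
antipodal pairs: 1

count = 1; pairs: (0,3)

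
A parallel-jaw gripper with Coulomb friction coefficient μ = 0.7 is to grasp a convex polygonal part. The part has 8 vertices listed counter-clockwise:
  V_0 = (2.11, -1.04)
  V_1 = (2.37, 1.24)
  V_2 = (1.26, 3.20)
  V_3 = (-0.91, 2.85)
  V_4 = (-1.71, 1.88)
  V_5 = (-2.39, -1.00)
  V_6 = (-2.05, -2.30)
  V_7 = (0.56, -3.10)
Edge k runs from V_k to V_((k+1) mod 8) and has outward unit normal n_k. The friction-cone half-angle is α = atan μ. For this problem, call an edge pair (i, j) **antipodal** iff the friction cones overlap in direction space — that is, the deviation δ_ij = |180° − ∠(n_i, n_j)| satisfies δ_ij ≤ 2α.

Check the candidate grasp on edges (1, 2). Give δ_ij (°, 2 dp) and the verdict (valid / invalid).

δ = 110.36°, invalid

α = atan 0.7 = 34.99°;  2α = 69.98°
edge 1: e_1 = (-1.11, +1.96);  n_1 = (+0.8701, +0.4928)
edge 2: e_2 = (-2.17, -0.35);  n_2 = (-0.1592, +0.9872)
∠(n_1, n_2) = 69.64°
δ = |180° − 69.64°| = 110.36°
110.36° > 2α = 69.98°  →  invalid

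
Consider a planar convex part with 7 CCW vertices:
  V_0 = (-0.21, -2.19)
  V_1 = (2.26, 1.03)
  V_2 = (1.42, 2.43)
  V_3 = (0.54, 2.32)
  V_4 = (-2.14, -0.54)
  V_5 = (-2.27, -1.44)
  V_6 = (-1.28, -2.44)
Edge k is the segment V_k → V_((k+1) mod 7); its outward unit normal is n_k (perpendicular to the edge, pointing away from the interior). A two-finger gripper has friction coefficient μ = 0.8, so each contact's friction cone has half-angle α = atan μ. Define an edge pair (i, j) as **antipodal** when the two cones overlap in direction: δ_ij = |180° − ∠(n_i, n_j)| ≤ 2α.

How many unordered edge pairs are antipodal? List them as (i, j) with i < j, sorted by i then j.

count = 11; pairs: (0,2), (0,3), (0,4), (1,3), (1,4), (1,5), (1,6), (2,5), (2,6), (3,6), (4,6)

α = atan 0.8 = 38.66°;  2α = 77.32°
n_0 = (+0.7934, -0.6086)
n_1 = (+0.8575, +0.5145)
n_2 = (-0.1240, +0.9923)
n_3 = (-0.7297, +0.6838)
n_4 = (-0.9897, +0.1430)
n_5 = (-0.7107, -0.7035)
n_6 = (+0.2275, -0.9738)
  (0,1): δ = 111.55°  ·
  (0,2): δ = 45.38°  ✓
  (0,3): δ = 5.65°  ✓
  (0,4): δ = 29.27°  ✓
  (0,5): δ = 82.20°  ·
  (0,6): δ = 140.64°  ·
  (1,2): δ = 113.84°  ·
  (1,3): δ = 74.10°  ✓
  (1,4): δ = 39.18°  ✓
  (1,5): δ = 13.75°  ✓
  (1,6): δ = 72.19°  ✓
  (2,3): δ = 140.26°  ·
  (2,4): δ = 105.34°  ·
  (2,5): δ = 52.41°  ✓
  (2,6): δ = 6.03°  ✓
  (3,4): δ = 145.08°  ·
  (3,5): δ = 92.15°  ·
  (3,6): δ = 33.71°  ✓
  (4,5): δ = 127.07°  ·
  (4,6): δ = 68.63°  ✓
  (5,6): δ = 121.56°  ·
antipodal pairs: 11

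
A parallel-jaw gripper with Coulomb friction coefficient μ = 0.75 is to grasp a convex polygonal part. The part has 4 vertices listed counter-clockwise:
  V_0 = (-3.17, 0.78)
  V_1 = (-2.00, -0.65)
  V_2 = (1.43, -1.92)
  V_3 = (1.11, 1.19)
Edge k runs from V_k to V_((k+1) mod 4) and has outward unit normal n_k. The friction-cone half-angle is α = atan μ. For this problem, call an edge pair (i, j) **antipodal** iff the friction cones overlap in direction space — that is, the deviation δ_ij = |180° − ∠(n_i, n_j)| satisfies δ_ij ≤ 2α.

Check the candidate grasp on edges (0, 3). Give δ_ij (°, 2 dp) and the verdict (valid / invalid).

α = atan 0.75 = 36.87°;  2α = 73.74°
edge 0: e_0 = (+1.17, -1.43);  n_0 = (-0.7740, -0.6332)
edge 3: e_3 = (-4.28, -0.41);  n_3 = (-0.0954, +0.9954)
∠(n_0, n_3) = 123.82°
δ = |180° − 123.82°| = 56.18°
56.18° ≤ 2α = 73.74°  →  valid

δ = 56.18°, valid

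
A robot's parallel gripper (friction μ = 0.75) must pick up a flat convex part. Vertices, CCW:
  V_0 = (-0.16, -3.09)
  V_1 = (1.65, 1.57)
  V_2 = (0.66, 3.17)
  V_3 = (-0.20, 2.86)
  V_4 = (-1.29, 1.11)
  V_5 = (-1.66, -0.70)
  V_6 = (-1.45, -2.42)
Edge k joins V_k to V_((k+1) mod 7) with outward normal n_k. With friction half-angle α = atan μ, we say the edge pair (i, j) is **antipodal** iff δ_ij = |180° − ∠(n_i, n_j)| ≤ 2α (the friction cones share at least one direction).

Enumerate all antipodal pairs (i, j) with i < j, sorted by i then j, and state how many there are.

count = 9; pairs: (0,2), (0,3), (0,4), (0,5), (1,3), (1,4), (1,5), (1,6), (2,6)

α = atan 0.75 = 36.87°;  2α = 73.74°
n_0 = (+0.9322, -0.3621)
n_1 = (+0.8504, +0.5262)
n_2 = (-0.3391, +0.9407)
n_3 = (-0.8488, +0.5287)
n_4 = (-0.9797, +0.2003)
n_5 = (-0.9926, -0.1212)
n_6 = (-0.4609, -0.8874)
  (0,1): δ = 127.03°  ·
  (0,2): δ = 48.95°  ✓
  (0,3): δ = 10.69°  ✓
  (0,4): δ = 9.67°  ✓
  (0,5): δ = 28.19°  ✓
  (0,6): δ = 83.78°  ·
  (1,2): δ = 101.92°  ·
  (1,3): δ = 63.66°  ✓
  (1,4): δ = 43.30°  ✓
  (1,5): δ = 24.79°  ✓
  (1,6): δ = 30.81°  ✓
  (2,3): δ = 141.74°  ·
  (2,4): δ = 121.38°  ·
  (2,5): δ = 102.86°  ·
  (2,6): δ = 47.27°  ✓
  (3,4): δ = 159.64°  ·
  (3,5): δ = 141.12°  ·
  (3,6): δ = 85.53°  ·
  (4,5): δ = 161.49°  ·
  (4,6): δ = 105.89°  ·
  (5,6): δ = 124.41°  ·
antipodal pairs: 9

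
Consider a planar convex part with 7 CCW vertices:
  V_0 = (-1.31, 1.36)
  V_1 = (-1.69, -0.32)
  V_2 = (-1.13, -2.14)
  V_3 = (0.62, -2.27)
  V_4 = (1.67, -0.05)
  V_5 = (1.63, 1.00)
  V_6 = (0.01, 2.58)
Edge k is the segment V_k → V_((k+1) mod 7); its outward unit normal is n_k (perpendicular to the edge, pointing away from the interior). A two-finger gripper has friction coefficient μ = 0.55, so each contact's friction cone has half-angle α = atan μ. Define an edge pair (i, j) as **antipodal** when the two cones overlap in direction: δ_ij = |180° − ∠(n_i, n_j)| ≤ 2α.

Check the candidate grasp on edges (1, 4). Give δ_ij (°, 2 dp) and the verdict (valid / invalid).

α = atan 0.55 = 28.81°;  2α = 57.62°
edge 1: e_1 = (+0.56, -1.82);  n_1 = (-0.9558, -0.2941)
edge 4: e_4 = (-0.04, +1.05);  n_4 = (+0.9993, +0.0381)
∠(n_1, n_4) = 165.08°
δ = |180° − 165.08°| = 14.92°
14.92° ≤ 2α = 57.62°  →  valid

δ = 14.92°, valid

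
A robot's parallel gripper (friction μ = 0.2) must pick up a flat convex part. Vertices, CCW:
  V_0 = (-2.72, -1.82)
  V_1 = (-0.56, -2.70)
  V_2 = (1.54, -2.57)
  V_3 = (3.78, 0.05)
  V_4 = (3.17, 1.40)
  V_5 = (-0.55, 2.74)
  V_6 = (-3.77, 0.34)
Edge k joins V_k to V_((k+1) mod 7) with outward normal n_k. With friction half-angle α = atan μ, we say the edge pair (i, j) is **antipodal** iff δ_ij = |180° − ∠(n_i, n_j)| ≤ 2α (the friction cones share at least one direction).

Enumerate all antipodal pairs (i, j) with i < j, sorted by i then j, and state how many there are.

count = 3; pairs: (0,4), (2,5), (3,6)

α = atan 0.2 = 11.31°;  2α = 22.62°
n_0 = (-0.3773, -0.9261)
n_1 = (+0.0618, -0.9981)
n_2 = (+0.7601, -0.6498)
n_3 = (+0.9113, +0.4118)
n_4 = (+0.3389, +0.9408)
n_5 = (-0.5976, +0.8018)
n_6 = (-0.8994, -0.4372)
  (0,1): δ = 154.29°  ·
  (0,2): δ = 108.36°  ·
  (0,3): δ = 43.52°  ·
  (0,4): δ = 2.36°  ✓
  (0,5): δ = 58.87°  ·
  (0,6): δ = 138.09°  ·
  (1,2): δ = 134.07°  ·
  (1,3): δ = 69.23°  ·
  (1,4): δ = 23.35°  ·
  (1,5): δ = 33.16°  ·
  (1,6): δ = 112.38°  ·
  (2,3): δ = 115.15°  ·
  (2,4): δ = 69.28°  ·
  (2,5): δ = 12.77°  ✓
  (2,6): δ = 66.45°  ·
  (3,4): δ = 134.13°  ·
  (3,5): δ = 77.62°  ·
  (3,6): δ = 1.61°  ✓
  (4,5): δ = 123.49°  ·
  (4,6): δ = 44.27°  ·
  (5,6): δ = 100.77°  ·
antipodal pairs: 3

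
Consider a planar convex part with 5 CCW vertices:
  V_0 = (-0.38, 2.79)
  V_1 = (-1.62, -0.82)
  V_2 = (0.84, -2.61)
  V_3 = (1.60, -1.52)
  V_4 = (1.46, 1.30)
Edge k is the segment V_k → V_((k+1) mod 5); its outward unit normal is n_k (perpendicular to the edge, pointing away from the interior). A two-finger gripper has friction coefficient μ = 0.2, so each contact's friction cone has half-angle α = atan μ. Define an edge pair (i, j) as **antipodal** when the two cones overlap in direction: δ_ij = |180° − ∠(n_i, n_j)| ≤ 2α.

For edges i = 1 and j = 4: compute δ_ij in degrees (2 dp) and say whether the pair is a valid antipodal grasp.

α = atan 0.2 = 11.31°;  2α = 22.62°
edge 1: e_1 = (+2.46, -1.79);  n_1 = (-0.5884, -0.8086)
edge 4: e_4 = (-1.84, +1.49);  n_4 = (+0.6293, +0.7771)
∠(n_1, n_4) = 177.04°
δ = |180° − 177.04°| = 2.96°
2.96° ≤ 2α = 22.62°  →  valid

δ = 2.96°, valid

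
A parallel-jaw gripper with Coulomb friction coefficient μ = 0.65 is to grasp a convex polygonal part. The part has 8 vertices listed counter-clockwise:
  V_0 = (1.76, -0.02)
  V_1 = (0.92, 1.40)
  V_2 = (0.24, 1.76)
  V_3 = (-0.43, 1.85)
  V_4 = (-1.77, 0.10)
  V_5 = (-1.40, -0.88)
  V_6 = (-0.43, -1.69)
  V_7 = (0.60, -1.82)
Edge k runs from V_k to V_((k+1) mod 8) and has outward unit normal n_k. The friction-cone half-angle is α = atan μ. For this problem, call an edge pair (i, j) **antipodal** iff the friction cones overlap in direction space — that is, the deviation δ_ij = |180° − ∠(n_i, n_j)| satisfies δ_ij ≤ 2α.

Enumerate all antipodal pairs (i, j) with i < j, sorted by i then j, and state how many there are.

count = 13; pairs: (0,4), (0,5), (0,6), (1,4), (1,5), (1,6), (2,4), (2,5), (2,6), (2,7), (3,6), (3,7), (4,7)

α = atan 0.65 = 33.02°;  2α = 66.05°
n_0 = (+0.8607, +0.5091)
n_1 = (+0.4679, +0.8838)
n_2 = (+0.1331, +0.9911)
n_3 = (-0.7940, +0.6080)
n_4 = (-0.9355, -0.3532)
n_5 = (-0.6410, -0.7676)
n_6 = (-0.1252, -0.9921)
n_7 = (+0.8406, -0.5417)
  (0,1): δ = 148.50°  ·
  (0,2): δ = 128.26°  ·
  (0,3): δ = 68.05°  ·
  (0,4): δ = 9.92°  ✓
  (0,5): δ = 19.53°  ✓
  (0,6): δ = 52.20°  ✓
  (0,7): δ = 116.59°  ·
  (1,2): δ = 159.75°  ·
  (1,3): δ = 99.54°  ·
  (1,4): δ = 41.42°  ✓
  (1,5): δ = 11.97°  ✓
  (1,6): δ = 20.70°  ✓
  (1,7): δ = 85.10°  ·
  (2,3): δ = 119.79°  ·
  (2,4): δ = 61.67°  ✓
  (2,5): δ = 32.21°  ✓
  (2,6): δ = 0.46°  ✓
  (2,7): δ = 64.85°  ✓
  (3,4): δ = 121.87°  ·
  (3,5): δ = 92.42°  ·
  (3,6): δ = 59.75°  ✓
  (3,7): δ = 4.64°  ✓
  (4,5): δ = 150.55°  ·
  (4,6): δ = 117.88°  ·
  (4,7): δ = 53.48°  ✓
  (5,6): δ = 147.33°  ·
  (5,7): δ = 82.94°  ·
  (6,7): δ = 115.61°  ·
antipodal pairs: 13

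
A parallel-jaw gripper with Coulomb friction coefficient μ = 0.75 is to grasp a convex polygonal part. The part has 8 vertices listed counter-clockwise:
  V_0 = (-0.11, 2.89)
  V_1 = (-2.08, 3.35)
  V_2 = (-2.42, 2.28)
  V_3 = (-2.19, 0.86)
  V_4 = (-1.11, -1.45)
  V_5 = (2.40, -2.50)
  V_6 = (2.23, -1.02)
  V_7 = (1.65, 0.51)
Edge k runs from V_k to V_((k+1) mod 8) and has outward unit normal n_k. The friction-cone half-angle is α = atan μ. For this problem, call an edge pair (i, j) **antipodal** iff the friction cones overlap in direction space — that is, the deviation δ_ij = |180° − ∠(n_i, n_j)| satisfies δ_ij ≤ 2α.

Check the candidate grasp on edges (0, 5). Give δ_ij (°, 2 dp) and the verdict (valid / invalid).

α = atan 0.75 = 36.87°;  2α = 73.74°
edge 0: e_0 = (-1.97, +0.46);  n_0 = (+0.2274, +0.9738)
edge 5: e_5 = (-0.17, +1.48);  n_5 = (+0.9935, +0.1141)
∠(n_0, n_5) = 70.30°
δ = |180° − 70.30°| = 109.70°
109.70° > 2α = 73.74°  →  invalid

δ = 109.70°, invalid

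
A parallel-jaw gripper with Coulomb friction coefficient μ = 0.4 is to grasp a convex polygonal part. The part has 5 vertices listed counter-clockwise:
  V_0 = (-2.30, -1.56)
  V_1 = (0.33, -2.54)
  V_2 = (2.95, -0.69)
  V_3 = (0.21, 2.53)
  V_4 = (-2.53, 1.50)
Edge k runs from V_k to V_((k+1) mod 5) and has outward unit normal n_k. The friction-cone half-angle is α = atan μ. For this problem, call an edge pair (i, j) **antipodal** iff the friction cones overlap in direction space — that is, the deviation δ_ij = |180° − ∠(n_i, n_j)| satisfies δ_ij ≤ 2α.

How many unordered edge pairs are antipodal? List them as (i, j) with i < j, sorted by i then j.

count = 4; pairs: (0,2), (0,3), (1,3), (2,4)

α = atan 0.4 = 21.80°;  2α = 43.60°
n_0 = (-0.3492, -0.9371)
n_1 = (+0.5768, -0.8169)
n_2 = (+0.7616, +0.6481)
n_3 = (-0.3519, +0.9360)
n_4 = (-0.9972, -0.0750)
  (0,1): δ = 124.34°  ·
  (0,2): δ = 29.17°  ✓
  (0,3): δ = 41.04°  ✓
  (0,4): δ = 114.74°  ·
  (1,2): δ = 84.83°  ·
  (1,3): δ = 14.62°  ✓
  (1,4): δ = 59.07°  ·
  (2,3): δ = 109.79°  ·
  (2,4): δ = 36.10°  ✓
  (3,4): δ = 106.30°  ·
antipodal pairs: 4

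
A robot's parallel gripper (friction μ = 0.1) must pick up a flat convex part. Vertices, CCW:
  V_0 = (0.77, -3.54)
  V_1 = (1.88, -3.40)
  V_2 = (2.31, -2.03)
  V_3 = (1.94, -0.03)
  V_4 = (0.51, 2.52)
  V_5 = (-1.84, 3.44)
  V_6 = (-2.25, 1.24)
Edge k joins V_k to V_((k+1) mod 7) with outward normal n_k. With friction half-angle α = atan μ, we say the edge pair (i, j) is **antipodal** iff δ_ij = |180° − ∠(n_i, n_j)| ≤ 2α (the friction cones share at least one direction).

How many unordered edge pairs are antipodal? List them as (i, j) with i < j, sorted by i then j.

α = atan 0.1 = 5.71°;  2α = 11.42°
n_0 = (+0.1251, -0.9921)
n_1 = (+0.9541, -0.2995)
n_2 = (+0.9833, +0.1819)
n_3 = (+0.8722, +0.4891)
n_4 = (+0.3645, +0.9312)
n_5 = (-0.9831, +0.1832)
n_6 = (-0.8454, -0.5341)
  (0,1): δ = 114.61°  ·
  (0,2): δ = 86.71°  ·
  (0,3): δ = 67.91°  ·
  (0,4): δ = 28.57°  ·
  (0,5): δ = 72.25°  ·
  (0,6): δ = 115.10°  ·
  (1,2): δ = 152.09°  ·
  (1,3): δ = 133.29°  ·
  (1,4): δ = 93.95°  ·
  (1,5): δ = 6.87°  ✓
  (1,6): δ = 49.71°  ·
  (2,3): δ = 161.20°  ·
  (2,4): δ = 121.86°  ·
  (2,5): δ = 21.04°  ·
  (2,6): δ = 21.80°  ·
  (3,4): δ = 140.66°  ·
  (3,5): δ = 39.84°  ·
  (3,6): δ = 3.00°  ✓
  (4,5): δ = 79.18°  ·
  (4,6): δ = 36.34°  ·
  (5,6): δ = 137.16°  ·
antipodal pairs: 2

count = 2; pairs: (1,5), (3,6)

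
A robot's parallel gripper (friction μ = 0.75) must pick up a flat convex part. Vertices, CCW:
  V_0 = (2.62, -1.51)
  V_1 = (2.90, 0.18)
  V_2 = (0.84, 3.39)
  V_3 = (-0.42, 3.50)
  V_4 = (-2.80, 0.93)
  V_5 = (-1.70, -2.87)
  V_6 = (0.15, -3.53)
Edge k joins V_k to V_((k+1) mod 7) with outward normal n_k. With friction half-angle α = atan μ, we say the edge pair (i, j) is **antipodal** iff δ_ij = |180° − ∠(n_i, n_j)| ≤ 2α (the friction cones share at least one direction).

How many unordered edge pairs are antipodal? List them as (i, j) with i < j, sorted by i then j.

α = atan 0.75 = 36.87°;  2α = 73.74°
n_0 = (+0.9866, -0.1635)
n_1 = (+0.8416, +0.5401)
n_2 = (+0.0870, +0.9962)
n_3 = (-0.7337, +0.6795)
n_4 = (-0.9606, -0.2781)
n_5 = (-0.3360, -0.9419)
n_6 = (+0.6331, -0.7741)
  (0,1): δ = 137.90°  ·
  (0,2): δ = 85.58°  ·
  (0,3): δ = 33.39°  ✓
  (0,4): δ = 25.55°  ✓
  (0,5): δ = 79.77°  ·
  (0,6): δ = 138.68°  ·
  (1,2): δ = 127.68°  ·
  (1,3): δ = 75.49°  ·
  (1,4): δ = 16.55°  ✓
  (1,5): δ = 37.68°  ✓
  (1,6): δ = 96.59°  ·
  (2,3): δ = 127.81°  ·
  (2,4): δ = 68.87°  ✓
  (2,5): δ = 14.64°  ✓
  (2,6): δ = 44.27°  ✓
  (3,4): δ = 121.05°  ·
  (3,5): δ = 66.83°  ✓
  (3,6): δ = 7.92°  ✓
  (4,5): δ = 125.78°  ·
  (4,6): δ = 66.87°  ✓
  (5,6): δ = 121.09°  ·
antipodal pairs: 10

count = 10; pairs: (0,3), (0,4), (1,4), (1,5), (2,4), (2,5), (2,6), (3,5), (3,6), (4,6)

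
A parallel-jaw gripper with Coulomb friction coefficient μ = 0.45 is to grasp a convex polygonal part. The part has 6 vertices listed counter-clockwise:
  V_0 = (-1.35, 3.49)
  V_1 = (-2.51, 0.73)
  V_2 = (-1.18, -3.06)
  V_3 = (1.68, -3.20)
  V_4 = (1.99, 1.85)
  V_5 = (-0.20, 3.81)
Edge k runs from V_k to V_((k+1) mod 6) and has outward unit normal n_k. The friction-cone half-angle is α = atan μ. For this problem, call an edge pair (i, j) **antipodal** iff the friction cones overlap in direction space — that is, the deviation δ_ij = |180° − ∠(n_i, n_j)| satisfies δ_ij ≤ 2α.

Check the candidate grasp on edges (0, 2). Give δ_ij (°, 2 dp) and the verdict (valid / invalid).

δ = 70.01°, invalid

α = atan 0.45 = 24.23°;  2α = 48.46°
edge 0: e_0 = (-1.16, -2.76);  n_0 = (-0.9219, +0.3875)
edge 2: e_2 = (+2.86, -0.14);  n_2 = (-0.0489, -0.9988)
∠(n_0, n_2) = 109.99°
δ = |180° − 109.99°| = 70.01°
70.01° > 2α = 48.46°  →  invalid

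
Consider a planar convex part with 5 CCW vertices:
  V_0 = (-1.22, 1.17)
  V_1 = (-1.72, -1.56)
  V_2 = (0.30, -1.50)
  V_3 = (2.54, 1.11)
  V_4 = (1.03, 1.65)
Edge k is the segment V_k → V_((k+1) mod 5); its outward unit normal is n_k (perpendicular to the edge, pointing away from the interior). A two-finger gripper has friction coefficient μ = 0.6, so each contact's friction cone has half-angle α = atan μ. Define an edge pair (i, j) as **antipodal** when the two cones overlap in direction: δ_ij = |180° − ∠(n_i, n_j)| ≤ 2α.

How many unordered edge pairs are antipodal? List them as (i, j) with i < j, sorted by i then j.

α = atan 0.6 = 30.96°;  2α = 61.93°
n_0 = (-0.9836, +0.1802)
n_1 = (+0.0297, -0.9996)
n_2 = (+0.7588, -0.6513)
n_3 = (+0.3367, +0.9416)
n_4 = (-0.2086, +0.9780)
  (0,1): δ = 77.92°  ·
  (0,2): δ = 30.26°  ✓
  (0,3): δ = 80.70°  ·
  (0,4): δ = 112.42°  ·
  (1,2): δ = 132.34°  ·
  (1,3): δ = 21.38°  ✓
  (1,4): δ = 10.34°  ✓
  (2,3): δ = 69.04°  ·
  (2,4): δ = 37.32°  ✓
  (3,4): δ = 148.28°  ·
antipodal pairs: 4

count = 4; pairs: (0,2), (1,3), (1,4), (2,4)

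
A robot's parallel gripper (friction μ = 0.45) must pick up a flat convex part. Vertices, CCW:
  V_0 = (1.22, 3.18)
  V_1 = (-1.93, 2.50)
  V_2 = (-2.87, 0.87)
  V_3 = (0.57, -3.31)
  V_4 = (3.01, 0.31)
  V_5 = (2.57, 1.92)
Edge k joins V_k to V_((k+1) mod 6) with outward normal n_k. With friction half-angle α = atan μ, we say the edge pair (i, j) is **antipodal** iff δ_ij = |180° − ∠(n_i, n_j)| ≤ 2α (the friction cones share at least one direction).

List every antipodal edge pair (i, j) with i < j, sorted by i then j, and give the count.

α = atan 0.45 = 24.23°;  2α = 48.46°
n_0 = (-0.2110, +0.9775)
n_1 = (-0.8663, +0.4996)
n_2 = (-0.7721, -0.6354)
n_3 = (+0.8292, -0.5589)
n_4 = (+0.9646, +0.2636)
n_5 = (+0.6823, +0.7311)
  (0,1): δ = 132.15°  ·
  (0,2): δ = 62.73°  ·
  (0,3): δ = 43.84°  ✓
  (0,4): δ = 93.10°  ·
  (0,5): δ = 124.79°  ·
  (1,2): δ = 110.58°  ·
  (1,3): δ = 4.01°  ✓
  (1,4): δ = 45.26°  ✓
  (1,5): δ = 76.95°  ·
  (2,3): δ = 73.43°  ·
  (2,4): δ = 24.17°  ✓
  (2,5): δ = 7.52°  ✓
  (3,4): δ = 130.73°  ·
  (3,5): δ = 99.04°  ·
  (4,5): δ = 148.31°  ·
antipodal pairs: 5

count = 5; pairs: (0,3), (1,3), (1,4), (2,4), (2,5)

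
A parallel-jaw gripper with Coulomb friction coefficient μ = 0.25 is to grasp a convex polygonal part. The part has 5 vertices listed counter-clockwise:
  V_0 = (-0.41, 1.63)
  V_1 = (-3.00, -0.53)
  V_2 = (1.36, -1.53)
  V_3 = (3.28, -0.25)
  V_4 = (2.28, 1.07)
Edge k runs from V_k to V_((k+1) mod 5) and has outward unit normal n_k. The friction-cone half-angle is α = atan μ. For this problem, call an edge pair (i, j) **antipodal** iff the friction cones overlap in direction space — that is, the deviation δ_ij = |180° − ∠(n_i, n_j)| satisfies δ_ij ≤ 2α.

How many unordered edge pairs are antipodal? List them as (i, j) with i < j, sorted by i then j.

α = atan 0.25 = 14.04°;  2α = 28.07°
n_0 = (-0.6405, +0.7680)
n_1 = (-0.2236, -0.9747)
n_2 = (+0.5547, -0.8321)
n_3 = (+0.7971, +0.6039)
n_4 = (+0.2038, +0.9790)
  (0,1): δ = 52.75°  ·
  (0,2): δ = 6.14°  ✓
  (0,3): δ = 87.32°  ·
  (0,4): δ = 128.41°  ·
  (1,2): δ = 133.39°  ·
  (1,3): δ = 39.94°  ·
  (1,4): δ = 1.16°  ✓
  (2,3): δ = 86.54°  ·
  (2,4): δ = 45.45°  ·
  (3,4): δ = 138.91°  ·
antipodal pairs: 2

count = 2; pairs: (0,2), (1,4)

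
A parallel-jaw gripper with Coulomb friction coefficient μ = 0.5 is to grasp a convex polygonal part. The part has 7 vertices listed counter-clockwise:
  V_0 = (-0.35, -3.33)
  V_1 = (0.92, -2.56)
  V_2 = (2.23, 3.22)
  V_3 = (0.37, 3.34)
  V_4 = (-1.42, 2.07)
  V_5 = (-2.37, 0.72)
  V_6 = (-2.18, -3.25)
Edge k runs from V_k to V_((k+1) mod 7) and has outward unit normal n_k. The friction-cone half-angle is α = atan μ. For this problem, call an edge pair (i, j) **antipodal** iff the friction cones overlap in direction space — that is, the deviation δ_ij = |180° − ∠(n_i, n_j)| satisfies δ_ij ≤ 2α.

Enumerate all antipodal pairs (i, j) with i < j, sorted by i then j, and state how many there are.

α = atan 0.5 = 26.57°;  2α = 53.13°
n_0 = (+0.5185, -0.8551)
n_1 = (+0.9753, -0.2210)
n_2 = (+0.0644, +0.9979)
n_3 = (-0.5786, +0.8156)
n_4 = (-0.8178, +0.5755)
n_5 = (-0.9989, -0.0478)
n_6 = (-0.0437, -0.9990)
  (0,1): δ = 134.00°  ·
  (0,2): δ = 34.92°  ✓
  (0,3): δ = 4.13°  ✓
  (0,4): δ = 23.64°  ✓
  (0,5): δ = 61.51°  ·
  (0,6): δ = 146.27°  ·
  (1,2): δ = 80.92°  ·
  (1,3): δ = 41.87°  ✓
  (1,4): δ = 22.36°  ✓
  (1,5): δ = 15.51°  ✓
  (1,6): δ = 100.27°  ·
  (2,3): δ = 140.95°  ·
  (2,4): δ = 121.44°  ·
  (2,5): δ = 83.57°  ·
  (2,6): δ = 1.19°  ✓
  (3,4): δ = 160.49°  ·
  (3,5): δ = 122.62°  ·
  (3,6): δ = 37.86°  ✓
  (4,5): δ = 142.13°  ·
  (4,6): δ = 57.37°  ·
  (5,6): δ = 95.24°  ·
antipodal pairs: 8

count = 8; pairs: (0,2), (0,3), (0,4), (1,3), (1,4), (1,5), (2,6), (3,6)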